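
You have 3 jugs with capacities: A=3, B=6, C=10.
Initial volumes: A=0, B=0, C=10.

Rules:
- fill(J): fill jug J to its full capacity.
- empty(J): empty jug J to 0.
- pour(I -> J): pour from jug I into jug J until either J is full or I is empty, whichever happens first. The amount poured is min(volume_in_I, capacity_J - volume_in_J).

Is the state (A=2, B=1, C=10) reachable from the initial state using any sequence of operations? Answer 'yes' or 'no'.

BFS from (A=0, B=0, C=10):
  1. pour(C -> A) -> (A=3 B=0 C=7)
  2. empty(A) -> (A=0 B=0 C=7)
  3. pour(C -> B) -> (A=0 B=6 C=1)
  4. pour(C -> A) -> (A=1 B=6 C=0)
  5. pour(B -> C) -> (A=1 B=0 C=6)
  6. fill(B) -> (A=1 B=6 C=6)
  7. pour(B -> A) -> (A=3 B=4 C=6)
  8. pour(A -> C) -> (A=0 B=4 C=9)
  9. pour(B -> A) -> (A=3 B=1 C=9)
  10. pour(A -> C) -> (A=2 B=1 C=10)
Target reached → yes.

Answer: yes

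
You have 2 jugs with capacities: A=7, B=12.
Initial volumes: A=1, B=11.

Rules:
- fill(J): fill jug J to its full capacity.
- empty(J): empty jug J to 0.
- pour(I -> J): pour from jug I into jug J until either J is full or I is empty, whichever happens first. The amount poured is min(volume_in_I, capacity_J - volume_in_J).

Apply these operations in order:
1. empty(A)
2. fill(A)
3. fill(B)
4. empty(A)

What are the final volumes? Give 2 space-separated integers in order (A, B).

Step 1: empty(A) -> (A=0 B=11)
Step 2: fill(A) -> (A=7 B=11)
Step 3: fill(B) -> (A=7 B=12)
Step 4: empty(A) -> (A=0 B=12)

Answer: 0 12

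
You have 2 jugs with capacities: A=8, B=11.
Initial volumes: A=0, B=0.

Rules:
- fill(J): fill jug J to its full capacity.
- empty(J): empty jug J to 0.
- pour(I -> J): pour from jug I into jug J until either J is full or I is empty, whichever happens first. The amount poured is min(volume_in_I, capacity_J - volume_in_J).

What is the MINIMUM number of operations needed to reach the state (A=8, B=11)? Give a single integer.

BFS from (A=0, B=0). One shortest path:
  1. fill(A) -> (A=8 B=0)
  2. fill(B) -> (A=8 B=11)
Reached target in 2 moves.

Answer: 2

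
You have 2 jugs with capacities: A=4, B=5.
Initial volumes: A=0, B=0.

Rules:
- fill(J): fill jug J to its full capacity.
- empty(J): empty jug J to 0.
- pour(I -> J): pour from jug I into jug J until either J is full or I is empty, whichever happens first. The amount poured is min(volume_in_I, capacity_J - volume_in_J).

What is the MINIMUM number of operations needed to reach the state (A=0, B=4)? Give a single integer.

Answer: 2

Derivation:
BFS from (A=0, B=0). One shortest path:
  1. fill(A) -> (A=4 B=0)
  2. pour(A -> B) -> (A=0 B=4)
Reached target in 2 moves.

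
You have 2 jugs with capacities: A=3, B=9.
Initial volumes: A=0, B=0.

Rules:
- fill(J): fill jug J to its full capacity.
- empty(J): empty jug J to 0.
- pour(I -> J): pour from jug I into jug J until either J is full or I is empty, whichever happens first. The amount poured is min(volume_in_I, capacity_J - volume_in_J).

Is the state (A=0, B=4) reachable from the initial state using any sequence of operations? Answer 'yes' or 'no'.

Answer: no

Derivation:
BFS explored all 8 reachable states.
Reachable set includes: (0,0), (0,3), (0,6), (0,9), (3,0), (3,3), (3,6), (3,9)
Target (A=0, B=4) not in reachable set → no.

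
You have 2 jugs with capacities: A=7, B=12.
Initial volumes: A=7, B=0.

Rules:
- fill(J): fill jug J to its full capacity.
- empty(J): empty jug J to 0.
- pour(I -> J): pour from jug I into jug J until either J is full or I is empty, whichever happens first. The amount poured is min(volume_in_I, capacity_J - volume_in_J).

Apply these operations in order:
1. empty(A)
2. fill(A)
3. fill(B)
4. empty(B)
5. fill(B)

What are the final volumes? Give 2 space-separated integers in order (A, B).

Step 1: empty(A) -> (A=0 B=0)
Step 2: fill(A) -> (A=7 B=0)
Step 3: fill(B) -> (A=7 B=12)
Step 4: empty(B) -> (A=7 B=0)
Step 5: fill(B) -> (A=7 B=12)

Answer: 7 12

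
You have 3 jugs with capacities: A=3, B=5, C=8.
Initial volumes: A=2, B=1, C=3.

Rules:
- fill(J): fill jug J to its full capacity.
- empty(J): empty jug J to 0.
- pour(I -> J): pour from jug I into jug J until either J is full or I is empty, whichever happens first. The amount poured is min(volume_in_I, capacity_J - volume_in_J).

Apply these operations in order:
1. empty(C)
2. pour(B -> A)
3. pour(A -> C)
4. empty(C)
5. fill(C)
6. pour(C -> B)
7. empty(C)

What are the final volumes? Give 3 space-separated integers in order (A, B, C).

Answer: 0 5 0

Derivation:
Step 1: empty(C) -> (A=2 B=1 C=0)
Step 2: pour(B -> A) -> (A=3 B=0 C=0)
Step 3: pour(A -> C) -> (A=0 B=0 C=3)
Step 4: empty(C) -> (A=0 B=0 C=0)
Step 5: fill(C) -> (A=0 B=0 C=8)
Step 6: pour(C -> B) -> (A=0 B=5 C=3)
Step 7: empty(C) -> (A=0 B=5 C=0)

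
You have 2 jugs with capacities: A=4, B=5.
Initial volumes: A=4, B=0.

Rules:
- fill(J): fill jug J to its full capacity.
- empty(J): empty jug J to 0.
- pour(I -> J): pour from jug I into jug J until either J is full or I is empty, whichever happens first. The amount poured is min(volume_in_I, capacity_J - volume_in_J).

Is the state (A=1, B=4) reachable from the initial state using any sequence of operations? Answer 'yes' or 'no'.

Answer: no

Derivation:
BFS explored all 18 reachable states.
Reachable set includes: (0,0), (0,1), (0,2), (0,3), (0,4), (0,5), (1,0), (1,5), (2,0), (2,5), (3,0), (3,5) ...
Target (A=1, B=4) not in reachable set → no.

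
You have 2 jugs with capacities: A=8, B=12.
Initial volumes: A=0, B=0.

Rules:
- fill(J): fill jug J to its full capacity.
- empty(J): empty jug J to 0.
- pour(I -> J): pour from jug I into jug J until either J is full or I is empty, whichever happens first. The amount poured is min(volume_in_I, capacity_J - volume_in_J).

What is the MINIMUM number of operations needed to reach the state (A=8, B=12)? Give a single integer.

Answer: 2

Derivation:
BFS from (A=0, B=0). One shortest path:
  1. fill(A) -> (A=8 B=0)
  2. fill(B) -> (A=8 B=12)
Reached target in 2 moves.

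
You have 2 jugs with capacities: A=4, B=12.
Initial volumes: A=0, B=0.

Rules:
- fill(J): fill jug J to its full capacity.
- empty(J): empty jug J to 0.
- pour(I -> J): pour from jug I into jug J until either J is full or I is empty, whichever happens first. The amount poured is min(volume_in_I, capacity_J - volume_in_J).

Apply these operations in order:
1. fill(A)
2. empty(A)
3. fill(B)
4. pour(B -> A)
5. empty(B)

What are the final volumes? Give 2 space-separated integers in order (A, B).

Answer: 4 0

Derivation:
Step 1: fill(A) -> (A=4 B=0)
Step 2: empty(A) -> (A=0 B=0)
Step 3: fill(B) -> (A=0 B=12)
Step 4: pour(B -> A) -> (A=4 B=8)
Step 5: empty(B) -> (A=4 B=0)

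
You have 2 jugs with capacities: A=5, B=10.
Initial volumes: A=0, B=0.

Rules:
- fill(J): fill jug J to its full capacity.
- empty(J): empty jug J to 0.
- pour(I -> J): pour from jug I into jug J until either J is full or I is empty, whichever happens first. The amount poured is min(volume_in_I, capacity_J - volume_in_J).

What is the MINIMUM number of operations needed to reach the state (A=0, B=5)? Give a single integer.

Answer: 2

Derivation:
BFS from (A=0, B=0). One shortest path:
  1. fill(A) -> (A=5 B=0)
  2. pour(A -> B) -> (A=0 B=5)
Reached target in 2 moves.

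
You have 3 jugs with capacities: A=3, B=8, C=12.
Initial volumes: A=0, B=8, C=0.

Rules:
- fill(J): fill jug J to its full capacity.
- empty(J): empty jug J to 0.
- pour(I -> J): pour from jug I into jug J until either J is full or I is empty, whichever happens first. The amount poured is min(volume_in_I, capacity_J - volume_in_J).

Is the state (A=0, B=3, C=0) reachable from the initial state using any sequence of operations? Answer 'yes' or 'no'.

BFS from (A=0, B=8, C=0):
  1. fill(A) -> (A=3 B=8 C=0)
  2. empty(B) -> (A=3 B=0 C=0)
  3. pour(A -> B) -> (A=0 B=3 C=0)
Target reached → yes.

Answer: yes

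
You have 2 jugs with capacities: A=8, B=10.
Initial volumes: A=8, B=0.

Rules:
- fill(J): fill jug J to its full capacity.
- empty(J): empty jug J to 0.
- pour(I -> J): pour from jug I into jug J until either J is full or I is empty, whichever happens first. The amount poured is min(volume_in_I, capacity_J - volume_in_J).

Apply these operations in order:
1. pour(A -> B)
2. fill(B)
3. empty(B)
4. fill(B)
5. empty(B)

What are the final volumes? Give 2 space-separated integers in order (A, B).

Answer: 0 0

Derivation:
Step 1: pour(A -> B) -> (A=0 B=8)
Step 2: fill(B) -> (A=0 B=10)
Step 3: empty(B) -> (A=0 B=0)
Step 4: fill(B) -> (A=0 B=10)
Step 5: empty(B) -> (A=0 B=0)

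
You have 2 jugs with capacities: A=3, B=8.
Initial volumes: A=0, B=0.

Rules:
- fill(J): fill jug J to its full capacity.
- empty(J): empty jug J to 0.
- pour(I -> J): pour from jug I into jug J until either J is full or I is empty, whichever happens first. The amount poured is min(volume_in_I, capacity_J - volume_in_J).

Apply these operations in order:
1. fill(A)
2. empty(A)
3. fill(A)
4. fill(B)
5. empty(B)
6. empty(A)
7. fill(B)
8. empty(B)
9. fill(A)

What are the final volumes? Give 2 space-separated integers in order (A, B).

Step 1: fill(A) -> (A=3 B=0)
Step 2: empty(A) -> (A=0 B=0)
Step 3: fill(A) -> (A=3 B=0)
Step 4: fill(B) -> (A=3 B=8)
Step 5: empty(B) -> (A=3 B=0)
Step 6: empty(A) -> (A=0 B=0)
Step 7: fill(B) -> (A=0 B=8)
Step 8: empty(B) -> (A=0 B=0)
Step 9: fill(A) -> (A=3 B=0)

Answer: 3 0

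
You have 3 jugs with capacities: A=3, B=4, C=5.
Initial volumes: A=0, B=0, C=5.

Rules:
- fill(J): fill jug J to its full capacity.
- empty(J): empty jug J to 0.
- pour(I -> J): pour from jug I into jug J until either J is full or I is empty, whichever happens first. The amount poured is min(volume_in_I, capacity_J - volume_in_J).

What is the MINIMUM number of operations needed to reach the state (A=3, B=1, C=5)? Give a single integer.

BFS from (A=0, B=0, C=5). One shortest path:
  1. fill(B) -> (A=0 B=4 C=5)
  2. pour(B -> A) -> (A=3 B=1 C=5)
Reached target in 2 moves.

Answer: 2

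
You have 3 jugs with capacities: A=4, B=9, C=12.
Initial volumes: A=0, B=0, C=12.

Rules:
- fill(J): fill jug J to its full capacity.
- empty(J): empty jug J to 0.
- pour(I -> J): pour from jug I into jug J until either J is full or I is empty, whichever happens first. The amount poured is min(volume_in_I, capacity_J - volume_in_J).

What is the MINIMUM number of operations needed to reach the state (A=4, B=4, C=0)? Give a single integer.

BFS from (A=0, B=0, C=12). One shortest path:
  1. fill(A) -> (A=4 B=0 C=12)
  2. empty(C) -> (A=4 B=0 C=0)
  3. pour(A -> B) -> (A=0 B=4 C=0)
  4. fill(A) -> (A=4 B=4 C=0)
Reached target in 4 moves.

Answer: 4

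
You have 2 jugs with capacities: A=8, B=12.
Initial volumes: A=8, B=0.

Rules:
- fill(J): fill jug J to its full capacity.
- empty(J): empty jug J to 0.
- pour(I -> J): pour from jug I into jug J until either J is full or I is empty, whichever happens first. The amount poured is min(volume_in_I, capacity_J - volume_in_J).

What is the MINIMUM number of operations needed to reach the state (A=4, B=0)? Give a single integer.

Answer: 4

Derivation:
BFS from (A=8, B=0). One shortest path:
  1. pour(A -> B) -> (A=0 B=8)
  2. fill(A) -> (A=8 B=8)
  3. pour(A -> B) -> (A=4 B=12)
  4. empty(B) -> (A=4 B=0)
Reached target in 4 moves.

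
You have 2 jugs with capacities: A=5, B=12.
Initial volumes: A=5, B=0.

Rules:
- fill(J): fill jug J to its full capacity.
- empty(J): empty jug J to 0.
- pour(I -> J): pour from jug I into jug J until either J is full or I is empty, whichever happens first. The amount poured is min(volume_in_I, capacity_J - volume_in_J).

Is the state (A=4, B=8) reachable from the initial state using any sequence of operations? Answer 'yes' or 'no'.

BFS explored all 34 reachable states.
Reachable set includes: (0,0), (0,1), (0,2), (0,3), (0,4), (0,5), (0,6), (0,7), (0,8), (0,9), (0,10), (0,11) ...
Target (A=4, B=8) not in reachable set → no.

Answer: no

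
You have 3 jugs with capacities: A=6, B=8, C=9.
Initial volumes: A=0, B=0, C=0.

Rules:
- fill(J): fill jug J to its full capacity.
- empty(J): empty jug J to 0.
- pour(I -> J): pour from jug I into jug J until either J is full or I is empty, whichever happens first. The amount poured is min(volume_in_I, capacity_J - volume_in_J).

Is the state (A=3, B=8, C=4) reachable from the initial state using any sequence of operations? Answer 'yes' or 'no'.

BFS from (A=0, B=0, C=0):
  1. fill(C) -> (A=0 B=0 C=9)
  2. pour(C -> A) -> (A=6 B=0 C=3)
  3. pour(C -> B) -> (A=6 B=3 C=0)
  4. pour(A -> C) -> (A=0 B=3 C=6)
  5. fill(A) -> (A=6 B=3 C=6)
  6. pour(A -> C) -> (A=3 B=3 C=9)
  7. pour(C -> B) -> (A=3 B=8 C=4)
Target reached → yes.

Answer: yes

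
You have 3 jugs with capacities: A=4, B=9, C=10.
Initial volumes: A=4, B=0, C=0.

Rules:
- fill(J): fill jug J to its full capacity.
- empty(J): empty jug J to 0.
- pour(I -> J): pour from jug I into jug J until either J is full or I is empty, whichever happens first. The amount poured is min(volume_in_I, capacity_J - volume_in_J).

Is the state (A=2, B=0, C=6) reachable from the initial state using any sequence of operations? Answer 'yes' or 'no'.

Answer: yes

Derivation:
BFS from (A=4, B=0, C=0):
  1. fill(B) -> (A=4 B=9 C=0)
  2. pour(A -> C) -> (A=0 B=9 C=4)
  3. fill(A) -> (A=4 B=9 C=4)
  4. pour(A -> C) -> (A=0 B=9 C=8)
  5. pour(B -> A) -> (A=4 B=5 C=8)
  6. pour(A -> C) -> (A=2 B=5 C=10)
  7. pour(C -> B) -> (A=2 B=9 C=6)
  8. empty(B) -> (A=2 B=0 C=6)
Target reached → yes.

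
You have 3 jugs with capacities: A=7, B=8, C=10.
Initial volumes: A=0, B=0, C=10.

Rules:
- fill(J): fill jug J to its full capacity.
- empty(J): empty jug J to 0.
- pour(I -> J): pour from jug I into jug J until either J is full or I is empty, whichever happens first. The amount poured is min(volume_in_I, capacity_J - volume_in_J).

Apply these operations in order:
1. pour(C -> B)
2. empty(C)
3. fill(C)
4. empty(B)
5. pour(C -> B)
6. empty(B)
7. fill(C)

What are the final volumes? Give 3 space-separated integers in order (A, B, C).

Step 1: pour(C -> B) -> (A=0 B=8 C=2)
Step 2: empty(C) -> (A=0 B=8 C=0)
Step 3: fill(C) -> (A=0 B=8 C=10)
Step 4: empty(B) -> (A=0 B=0 C=10)
Step 5: pour(C -> B) -> (A=0 B=8 C=2)
Step 6: empty(B) -> (A=0 B=0 C=2)
Step 7: fill(C) -> (A=0 B=0 C=10)

Answer: 0 0 10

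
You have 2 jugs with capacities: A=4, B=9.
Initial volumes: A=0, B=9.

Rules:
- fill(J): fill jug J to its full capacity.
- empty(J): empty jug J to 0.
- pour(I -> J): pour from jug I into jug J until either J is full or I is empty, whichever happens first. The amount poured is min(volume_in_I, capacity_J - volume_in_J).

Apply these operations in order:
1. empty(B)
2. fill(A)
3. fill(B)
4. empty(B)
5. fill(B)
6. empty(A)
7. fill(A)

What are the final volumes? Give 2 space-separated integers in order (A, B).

Answer: 4 9

Derivation:
Step 1: empty(B) -> (A=0 B=0)
Step 2: fill(A) -> (A=4 B=0)
Step 3: fill(B) -> (A=4 B=9)
Step 4: empty(B) -> (A=4 B=0)
Step 5: fill(B) -> (A=4 B=9)
Step 6: empty(A) -> (A=0 B=9)
Step 7: fill(A) -> (A=4 B=9)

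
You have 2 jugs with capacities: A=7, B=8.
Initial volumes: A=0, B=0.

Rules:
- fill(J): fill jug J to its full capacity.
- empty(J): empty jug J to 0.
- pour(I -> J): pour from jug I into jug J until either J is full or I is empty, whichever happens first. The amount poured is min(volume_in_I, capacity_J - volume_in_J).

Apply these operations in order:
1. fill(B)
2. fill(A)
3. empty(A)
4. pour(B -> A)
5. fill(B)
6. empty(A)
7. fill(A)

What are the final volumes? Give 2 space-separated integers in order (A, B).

Step 1: fill(B) -> (A=0 B=8)
Step 2: fill(A) -> (A=7 B=8)
Step 3: empty(A) -> (A=0 B=8)
Step 4: pour(B -> A) -> (A=7 B=1)
Step 5: fill(B) -> (A=7 B=8)
Step 6: empty(A) -> (A=0 B=8)
Step 7: fill(A) -> (A=7 B=8)

Answer: 7 8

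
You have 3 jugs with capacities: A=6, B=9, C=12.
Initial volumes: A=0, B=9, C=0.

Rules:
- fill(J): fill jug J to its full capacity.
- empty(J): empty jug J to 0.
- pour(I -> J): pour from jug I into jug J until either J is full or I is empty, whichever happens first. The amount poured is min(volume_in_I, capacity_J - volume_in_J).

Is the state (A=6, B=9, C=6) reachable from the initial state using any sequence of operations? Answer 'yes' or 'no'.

BFS from (A=0, B=9, C=0):
  1. fill(C) -> (A=0 B=9 C=12)
  2. pour(C -> A) -> (A=6 B=9 C=6)
Target reached → yes.

Answer: yes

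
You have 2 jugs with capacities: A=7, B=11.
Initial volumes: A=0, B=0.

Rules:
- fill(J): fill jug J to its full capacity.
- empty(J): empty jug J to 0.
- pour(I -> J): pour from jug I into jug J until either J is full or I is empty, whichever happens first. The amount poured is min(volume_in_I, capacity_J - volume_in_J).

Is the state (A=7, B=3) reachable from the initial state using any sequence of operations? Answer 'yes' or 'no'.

BFS from (A=0, B=0):
  1. fill(A) -> (A=7 B=0)
  2. pour(A -> B) -> (A=0 B=7)
  3. fill(A) -> (A=7 B=7)
  4. pour(A -> B) -> (A=3 B=11)
  5. empty(B) -> (A=3 B=0)
  6. pour(A -> B) -> (A=0 B=3)
  7. fill(A) -> (A=7 B=3)
Target reached → yes.

Answer: yes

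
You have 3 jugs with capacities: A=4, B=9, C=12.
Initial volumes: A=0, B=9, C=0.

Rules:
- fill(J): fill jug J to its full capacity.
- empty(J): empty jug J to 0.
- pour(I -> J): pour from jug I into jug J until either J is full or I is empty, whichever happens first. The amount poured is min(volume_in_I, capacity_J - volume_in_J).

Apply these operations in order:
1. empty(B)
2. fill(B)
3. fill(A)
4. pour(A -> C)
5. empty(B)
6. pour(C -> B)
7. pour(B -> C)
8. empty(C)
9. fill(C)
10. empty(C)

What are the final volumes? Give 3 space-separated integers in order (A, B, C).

Step 1: empty(B) -> (A=0 B=0 C=0)
Step 2: fill(B) -> (A=0 B=9 C=0)
Step 3: fill(A) -> (A=4 B=9 C=0)
Step 4: pour(A -> C) -> (A=0 B=9 C=4)
Step 5: empty(B) -> (A=0 B=0 C=4)
Step 6: pour(C -> B) -> (A=0 B=4 C=0)
Step 7: pour(B -> C) -> (A=0 B=0 C=4)
Step 8: empty(C) -> (A=0 B=0 C=0)
Step 9: fill(C) -> (A=0 B=0 C=12)
Step 10: empty(C) -> (A=0 B=0 C=0)

Answer: 0 0 0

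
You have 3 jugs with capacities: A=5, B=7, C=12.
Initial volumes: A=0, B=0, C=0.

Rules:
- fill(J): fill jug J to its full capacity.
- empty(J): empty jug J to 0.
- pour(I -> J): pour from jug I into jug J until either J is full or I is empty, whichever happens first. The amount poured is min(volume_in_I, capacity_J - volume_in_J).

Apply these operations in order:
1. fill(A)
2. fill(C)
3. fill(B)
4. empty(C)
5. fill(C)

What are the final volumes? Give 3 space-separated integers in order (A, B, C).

Answer: 5 7 12

Derivation:
Step 1: fill(A) -> (A=5 B=0 C=0)
Step 2: fill(C) -> (A=5 B=0 C=12)
Step 3: fill(B) -> (A=5 B=7 C=12)
Step 4: empty(C) -> (A=5 B=7 C=0)
Step 5: fill(C) -> (A=5 B=7 C=12)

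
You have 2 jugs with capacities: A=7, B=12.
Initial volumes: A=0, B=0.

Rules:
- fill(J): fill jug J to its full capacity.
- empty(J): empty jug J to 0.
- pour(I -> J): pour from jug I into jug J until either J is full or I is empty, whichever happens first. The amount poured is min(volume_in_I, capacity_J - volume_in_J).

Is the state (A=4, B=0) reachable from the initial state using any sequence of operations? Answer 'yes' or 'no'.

BFS from (A=0, B=0):
  1. fill(A) -> (A=7 B=0)
  2. pour(A -> B) -> (A=0 B=7)
  3. fill(A) -> (A=7 B=7)
  4. pour(A -> B) -> (A=2 B=12)
  5. empty(B) -> (A=2 B=0)
  6. pour(A -> B) -> (A=0 B=2)
  7. fill(A) -> (A=7 B=2)
  8. pour(A -> B) -> (A=0 B=9)
  9. fill(A) -> (A=7 B=9)
  10. pour(A -> B) -> (A=4 B=12)
  11. empty(B) -> (A=4 B=0)
Target reached → yes.

Answer: yes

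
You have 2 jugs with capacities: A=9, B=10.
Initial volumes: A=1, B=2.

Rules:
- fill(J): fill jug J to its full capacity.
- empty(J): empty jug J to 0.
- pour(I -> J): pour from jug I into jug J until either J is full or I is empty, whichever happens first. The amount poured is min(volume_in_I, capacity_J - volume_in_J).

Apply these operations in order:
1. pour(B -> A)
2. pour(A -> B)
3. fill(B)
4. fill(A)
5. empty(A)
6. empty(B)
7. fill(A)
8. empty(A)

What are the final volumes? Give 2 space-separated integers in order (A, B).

Step 1: pour(B -> A) -> (A=3 B=0)
Step 2: pour(A -> B) -> (A=0 B=3)
Step 3: fill(B) -> (A=0 B=10)
Step 4: fill(A) -> (A=9 B=10)
Step 5: empty(A) -> (A=0 B=10)
Step 6: empty(B) -> (A=0 B=0)
Step 7: fill(A) -> (A=9 B=0)
Step 8: empty(A) -> (A=0 B=0)

Answer: 0 0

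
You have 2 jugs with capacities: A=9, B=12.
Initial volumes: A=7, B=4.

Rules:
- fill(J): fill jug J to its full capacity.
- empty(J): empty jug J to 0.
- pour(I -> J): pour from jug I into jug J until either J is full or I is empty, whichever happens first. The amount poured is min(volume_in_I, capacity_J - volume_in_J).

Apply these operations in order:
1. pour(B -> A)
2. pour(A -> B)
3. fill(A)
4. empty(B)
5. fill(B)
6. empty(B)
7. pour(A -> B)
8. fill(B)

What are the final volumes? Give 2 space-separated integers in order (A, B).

Answer: 0 12

Derivation:
Step 1: pour(B -> A) -> (A=9 B=2)
Step 2: pour(A -> B) -> (A=0 B=11)
Step 3: fill(A) -> (A=9 B=11)
Step 4: empty(B) -> (A=9 B=0)
Step 5: fill(B) -> (A=9 B=12)
Step 6: empty(B) -> (A=9 B=0)
Step 7: pour(A -> B) -> (A=0 B=9)
Step 8: fill(B) -> (A=0 B=12)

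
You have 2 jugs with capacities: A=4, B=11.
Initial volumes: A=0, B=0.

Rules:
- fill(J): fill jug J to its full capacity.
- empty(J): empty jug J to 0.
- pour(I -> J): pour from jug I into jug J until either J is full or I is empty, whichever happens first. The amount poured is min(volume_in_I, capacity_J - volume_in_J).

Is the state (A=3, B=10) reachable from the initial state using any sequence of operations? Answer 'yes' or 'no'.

BFS explored all 30 reachable states.
Reachable set includes: (0,0), (0,1), (0,2), (0,3), (0,4), (0,5), (0,6), (0,7), (0,8), (0,9), (0,10), (0,11) ...
Target (A=3, B=10) not in reachable set → no.

Answer: no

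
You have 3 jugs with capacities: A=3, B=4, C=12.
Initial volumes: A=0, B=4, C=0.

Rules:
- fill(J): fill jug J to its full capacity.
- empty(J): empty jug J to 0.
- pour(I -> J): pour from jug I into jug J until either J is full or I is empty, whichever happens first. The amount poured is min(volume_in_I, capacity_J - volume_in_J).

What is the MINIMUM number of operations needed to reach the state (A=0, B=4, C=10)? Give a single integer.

BFS from (A=0, B=4, C=0). One shortest path:
  1. fill(A) -> (A=3 B=4 C=0)
  2. pour(A -> C) -> (A=0 B=4 C=3)
  3. fill(A) -> (A=3 B=4 C=3)
  4. pour(A -> C) -> (A=0 B=4 C=6)
  5. pour(B -> C) -> (A=0 B=0 C=10)
  6. fill(B) -> (A=0 B=4 C=10)
Reached target in 6 moves.

Answer: 6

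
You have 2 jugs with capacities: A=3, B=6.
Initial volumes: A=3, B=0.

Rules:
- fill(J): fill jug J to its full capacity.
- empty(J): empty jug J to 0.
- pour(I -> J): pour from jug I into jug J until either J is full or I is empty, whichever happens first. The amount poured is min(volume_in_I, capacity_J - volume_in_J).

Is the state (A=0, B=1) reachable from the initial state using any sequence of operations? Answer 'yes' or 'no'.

BFS explored all 6 reachable states.
Reachable set includes: (0,0), (0,3), (0,6), (3,0), (3,3), (3,6)
Target (A=0, B=1) not in reachable set → no.

Answer: no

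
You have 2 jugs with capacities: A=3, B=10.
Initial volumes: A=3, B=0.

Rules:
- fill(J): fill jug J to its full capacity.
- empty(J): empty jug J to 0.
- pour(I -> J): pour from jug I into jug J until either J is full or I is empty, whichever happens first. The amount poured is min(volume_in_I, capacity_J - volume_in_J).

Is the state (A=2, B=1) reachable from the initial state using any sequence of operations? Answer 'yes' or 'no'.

Answer: no

Derivation:
BFS explored all 26 reachable states.
Reachable set includes: (0,0), (0,1), (0,2), (0,3), (0,4), (0,5), (0,6), (0,7), (0,8), (0,9), (0,10), (1,0) ...
Target (A=2, B=1) not in reachable set → no.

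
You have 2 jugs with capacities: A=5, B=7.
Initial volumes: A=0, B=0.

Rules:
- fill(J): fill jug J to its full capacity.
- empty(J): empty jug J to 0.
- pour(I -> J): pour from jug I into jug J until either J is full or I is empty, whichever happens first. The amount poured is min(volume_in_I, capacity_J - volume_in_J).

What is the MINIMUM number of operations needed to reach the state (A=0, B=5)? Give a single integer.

BFS from (A=0, B=0). One shortest path:
  1. fill(A) -> (A=5 B=0)
  2. pour(A -> B) -> (A=0 B=5)
Reached target in 2 moves.

Answer: 2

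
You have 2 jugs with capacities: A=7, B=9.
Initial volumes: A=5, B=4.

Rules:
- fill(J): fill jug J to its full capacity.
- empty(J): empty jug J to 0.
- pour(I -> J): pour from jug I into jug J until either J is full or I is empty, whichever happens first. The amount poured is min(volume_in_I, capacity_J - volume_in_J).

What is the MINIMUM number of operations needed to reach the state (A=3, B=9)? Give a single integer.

Answer: 4

Derivation:
BFS from (A=5, B=4). One shortest path:
  1. empty(B) -> (A=5 B=0)
  2. pour(A -> B) -> (A=0 B=5)
  3. fill(A) -> (A=7 B=5)
  4. pour(A -> B) -> (A=3 B=9)
Reached target in 4 moves.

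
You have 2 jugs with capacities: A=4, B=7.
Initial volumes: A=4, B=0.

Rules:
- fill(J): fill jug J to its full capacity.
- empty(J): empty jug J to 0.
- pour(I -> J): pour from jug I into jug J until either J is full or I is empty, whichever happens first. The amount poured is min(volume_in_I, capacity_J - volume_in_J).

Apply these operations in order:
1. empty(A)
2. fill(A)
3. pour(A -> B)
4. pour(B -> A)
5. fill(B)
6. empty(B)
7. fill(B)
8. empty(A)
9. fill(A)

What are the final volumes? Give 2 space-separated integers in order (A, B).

Step 1: empty(A) -> (A=0 B=0)
Step 2: fill(A) -> (A=4 B=0)
Step 3: pour(A -> B) -> (A=0 B=4)
Step 4: pour(B -> A) -> (A=4 B=0)
Step 5: fill(B) -> (A=4 B=7)
Step 6: empty(B) -> (A=4 B=0)
Step 7: fill(B) -> (A=4 B=7)
Step 8: empty(A) -> (A=0 B=7)
Step 9: fill(A) -> (A=4 B=7)

Answer: 4 7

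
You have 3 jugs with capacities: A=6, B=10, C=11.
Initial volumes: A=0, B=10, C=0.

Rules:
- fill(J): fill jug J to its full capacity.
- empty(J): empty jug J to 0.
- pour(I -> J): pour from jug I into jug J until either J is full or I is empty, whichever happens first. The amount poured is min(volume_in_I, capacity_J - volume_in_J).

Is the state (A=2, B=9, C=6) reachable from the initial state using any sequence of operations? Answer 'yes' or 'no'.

BFS explored all 474 reachable states.
Reachable set includes: (0,0,0), (0,0,1), (0,0,2), (0,0,3), (0,0,4), (0,0,5), (0,0,6), (0,0,7), (0,0,8), (0,0,9), (0,0,10), (0,0,11) ...
Target (A=2, B=9, C=6) not in reachable set → no.

Answer: no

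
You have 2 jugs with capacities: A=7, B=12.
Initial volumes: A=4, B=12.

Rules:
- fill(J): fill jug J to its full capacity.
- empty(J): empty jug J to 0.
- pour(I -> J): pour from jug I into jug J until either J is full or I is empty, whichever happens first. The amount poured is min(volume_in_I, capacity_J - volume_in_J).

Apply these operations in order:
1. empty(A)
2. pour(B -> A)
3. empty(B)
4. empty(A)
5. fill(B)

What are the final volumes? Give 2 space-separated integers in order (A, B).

Step 1: empty(A) -> (A=0 B=12)
Step 2: pour(B -> A) -> (A=7 B=5)
Step 3: empty(B) -> (A=7 B=0)
Step 4: empty(A) -> (A=0 B=0)
Step 5: fill(B) -> (A=0 B=12)

Answer: 0 12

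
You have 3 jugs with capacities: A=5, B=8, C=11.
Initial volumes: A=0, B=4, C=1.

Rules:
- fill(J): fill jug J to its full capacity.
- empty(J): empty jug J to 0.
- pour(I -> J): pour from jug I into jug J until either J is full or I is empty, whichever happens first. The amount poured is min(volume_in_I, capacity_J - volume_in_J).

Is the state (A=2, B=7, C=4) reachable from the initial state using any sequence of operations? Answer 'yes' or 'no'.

Answer: no

Derivation:
BFS explored all 368 reachable states.
Reachable set includes: (0,0,0), (0,0,1), (0,0,2), (0,0,3), (0,0,4), (0,0,5), (0,0,6), (0,0,7), (0,0,8), (0,0,9), (0,0,10), (0,0,11) ...
Target (A=2, B=7, C=4) not in reachable set → no.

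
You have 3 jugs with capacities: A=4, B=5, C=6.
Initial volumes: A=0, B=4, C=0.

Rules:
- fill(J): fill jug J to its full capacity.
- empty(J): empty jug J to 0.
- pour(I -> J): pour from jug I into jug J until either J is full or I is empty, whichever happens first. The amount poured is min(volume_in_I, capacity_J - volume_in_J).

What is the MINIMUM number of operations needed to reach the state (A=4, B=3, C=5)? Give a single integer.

Answer: 5

Derivation:
BFS from (A=0, B=4, C=0). One shortest path:
  1. fill(A) -> (A=4 B=4 C=0)
  2. pour(A -> B) -> (A=3 B=5 C=0)
  3. pour(B -> C) -> (A=3 B=0 C=5)
  4. pour(A -> B) -> (A=0 B=3 C=5)
  5. fill(A) -> (A=4 B=3 C=5)
Reached target in 5 moves.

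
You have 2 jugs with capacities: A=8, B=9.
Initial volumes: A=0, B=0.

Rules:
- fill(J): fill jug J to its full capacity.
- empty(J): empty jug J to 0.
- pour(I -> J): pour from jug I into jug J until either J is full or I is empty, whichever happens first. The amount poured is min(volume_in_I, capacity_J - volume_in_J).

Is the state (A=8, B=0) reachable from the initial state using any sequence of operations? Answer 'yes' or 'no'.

Answer: yes

Derivation:
BFS from (A=0, B=0):
  1. fill(A) -> (A=8 B=0)
Target reached → yes.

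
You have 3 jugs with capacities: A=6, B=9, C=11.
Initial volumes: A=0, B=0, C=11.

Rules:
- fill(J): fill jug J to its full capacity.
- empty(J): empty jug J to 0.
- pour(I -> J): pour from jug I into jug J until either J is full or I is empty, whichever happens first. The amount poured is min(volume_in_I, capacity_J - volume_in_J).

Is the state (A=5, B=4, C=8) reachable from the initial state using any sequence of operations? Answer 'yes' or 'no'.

Answer: no

Derivation:
BFS explored all 440 reachable states.
Reachable set includes: (0,0,0), (0,0,1), (0,0,2), (0,0,3), (0,0,4), (0,0,5), (0,0,6), (0,0,7), (0,0,8), (0,0,9), (0,0,10), (0,0,11) ...
Target (A=5, B=4, C=8) not in reachable set → no.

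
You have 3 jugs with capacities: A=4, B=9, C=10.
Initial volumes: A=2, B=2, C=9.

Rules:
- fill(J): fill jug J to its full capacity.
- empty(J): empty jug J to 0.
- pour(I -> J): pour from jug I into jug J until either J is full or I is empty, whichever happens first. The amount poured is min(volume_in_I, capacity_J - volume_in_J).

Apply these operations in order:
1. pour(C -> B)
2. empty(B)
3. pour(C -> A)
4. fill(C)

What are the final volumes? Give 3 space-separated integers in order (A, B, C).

Step 1: pour(C -> B) -> (A=2 B=9 C=2)
Step 2: empty(B) -> (A=2 B=0 C=2)
Step 3: pour(C -> A) -> (A=4 B=0 C=0)
Step 4: fill(C) -> (A=4 B=0 C=10)

Answer: 4 0 10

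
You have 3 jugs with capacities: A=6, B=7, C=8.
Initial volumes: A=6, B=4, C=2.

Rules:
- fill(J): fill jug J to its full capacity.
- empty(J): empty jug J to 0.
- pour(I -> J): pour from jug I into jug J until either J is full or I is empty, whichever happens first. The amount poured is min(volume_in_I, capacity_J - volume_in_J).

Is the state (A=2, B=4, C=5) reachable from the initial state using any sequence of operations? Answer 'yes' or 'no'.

BFS explored all 294 reachable states.
Reachable set includes: (0,0,0), (0,0,1), (0,0,2), (0,0,3), (0,0,4), (0,0,5), (0,0,6), (0,0,7), (0,0,8), (0,1,0), (0,1,1), (0,1,2) ...
Target (A=2, B=4, C=5) not in reachable set → no.

Answer: no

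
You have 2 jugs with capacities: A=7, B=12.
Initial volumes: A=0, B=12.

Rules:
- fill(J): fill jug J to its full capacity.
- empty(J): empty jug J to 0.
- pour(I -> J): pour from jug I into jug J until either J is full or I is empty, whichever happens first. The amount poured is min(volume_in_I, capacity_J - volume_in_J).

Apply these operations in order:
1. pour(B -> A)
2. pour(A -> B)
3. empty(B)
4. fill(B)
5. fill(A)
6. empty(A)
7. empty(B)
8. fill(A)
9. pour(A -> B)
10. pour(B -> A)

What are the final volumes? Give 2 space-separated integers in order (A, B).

Step 1: pour(B -> A) -> (A=7 B=5)
Step 2: pour(A -> B) -> (A=0 B=12)
Step 3: empty(B) -> (A=0 B=0)
Step 4: fill(B) -> (A=0 B=12)
Step 5: fill(A) -> (A=7 B=12)
Step 6: empty(A) -> (A=0 B=12)
Step 7: empty(B) -> (A=0 B=0)
Step 8: fill(A) -> (A=7 B=0)
Step 9: pour(A -> B) -> (A=0 B=7)
Step 10: pour(B -> A) -> (A=7 B=0)

Answer: 7 0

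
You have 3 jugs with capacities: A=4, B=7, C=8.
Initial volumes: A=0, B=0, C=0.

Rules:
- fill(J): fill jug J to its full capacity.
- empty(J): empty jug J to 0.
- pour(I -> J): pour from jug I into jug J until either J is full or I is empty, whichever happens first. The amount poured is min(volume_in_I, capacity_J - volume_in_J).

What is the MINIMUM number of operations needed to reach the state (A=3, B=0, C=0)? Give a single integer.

Answer: 4

Derivation:
BFS from (A=0, B=0, C=0). One shortest path:
  1. fill(B) -> (A=0 B=7 C=0)
  2. pour(B -> A) -> (A=4 B=3 C=0)
  3. empty(A) -> (A=0 B=3 C=0)
  4. pour(B -> A) -> (A=3 B=0 C=0)
Reached target in 4 moves.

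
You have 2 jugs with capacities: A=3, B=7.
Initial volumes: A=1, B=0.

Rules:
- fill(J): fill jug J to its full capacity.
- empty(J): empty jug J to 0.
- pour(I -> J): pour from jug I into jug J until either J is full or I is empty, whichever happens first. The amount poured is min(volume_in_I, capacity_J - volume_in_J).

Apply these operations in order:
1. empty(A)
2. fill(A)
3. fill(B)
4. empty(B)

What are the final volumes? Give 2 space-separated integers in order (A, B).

Answer: 3 0

Derivation:
Step 1: empty(A) -> (A=0 B=0)
Step 2: fill(A) -> (A=3 B=0)
Step 3: fill(B) -> (A=3 B=7)
Step 4: empty(B) -> (A=3 B=0)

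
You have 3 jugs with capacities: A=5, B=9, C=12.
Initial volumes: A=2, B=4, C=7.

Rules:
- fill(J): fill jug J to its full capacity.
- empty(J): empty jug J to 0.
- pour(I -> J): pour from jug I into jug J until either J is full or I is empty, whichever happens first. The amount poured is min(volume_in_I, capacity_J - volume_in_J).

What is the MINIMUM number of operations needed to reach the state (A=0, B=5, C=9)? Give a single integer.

Answer: 4

Derivation:
BFS from (A=2, B=4, C=7). One shortest path:
  1. empty(B) -> (A=2 B=0 C=7)
  2. fill(C) -> (A=2 B=0 C=12)
  3. pour(C -> A) -> (A=5 B=0 C=9)
  4. pour(A -> B) -> (A=0 B=5 C=9)
Reached target in 4 moves.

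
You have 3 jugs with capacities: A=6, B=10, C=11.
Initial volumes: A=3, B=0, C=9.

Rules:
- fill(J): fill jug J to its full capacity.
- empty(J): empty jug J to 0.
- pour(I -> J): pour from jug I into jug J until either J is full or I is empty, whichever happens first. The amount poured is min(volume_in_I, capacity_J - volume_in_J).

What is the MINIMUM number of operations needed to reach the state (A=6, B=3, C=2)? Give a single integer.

BFS from (A=3, B=0, C=9). One shortest path:
  1. fill(B) -> (A=3 B=10 C=9)
  2. pour(B -> C) -> (A=3 B=8 C=11)
  3. empty(C) -> (A=3 B=8 C=0)
  4. pour(B -> C) -> (A=3 B=0 C=8)
  5. pour(A -> B) -> (A=0 B=3 C=8)
  6. pour(C -> A) -> (A=6 B=3 C=2)
Reached target in 6 moves.

Answer: 6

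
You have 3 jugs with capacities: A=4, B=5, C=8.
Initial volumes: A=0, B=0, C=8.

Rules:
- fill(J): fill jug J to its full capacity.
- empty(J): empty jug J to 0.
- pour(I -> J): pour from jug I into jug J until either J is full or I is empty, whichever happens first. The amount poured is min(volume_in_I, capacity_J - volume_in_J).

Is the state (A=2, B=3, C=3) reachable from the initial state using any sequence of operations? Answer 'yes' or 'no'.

Answer: no

Derivation:
BFS explored all 186 reachable states.
Reachable set includes: (0,0,0), (0,0,1), (0,0,2), (0,0,3), (0,0,4), (0,0,5), (0,0,6), (0,0,7), (0,0,8), (0,1,0), (0,1,1), (0,1,2) ...
Target (A=2, B=3, C=3) not in reachable set → no.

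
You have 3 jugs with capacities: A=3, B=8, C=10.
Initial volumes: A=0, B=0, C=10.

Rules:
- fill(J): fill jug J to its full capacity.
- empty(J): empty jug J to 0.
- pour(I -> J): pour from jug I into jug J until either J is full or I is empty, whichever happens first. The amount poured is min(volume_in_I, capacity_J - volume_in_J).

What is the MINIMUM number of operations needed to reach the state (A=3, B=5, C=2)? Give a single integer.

BFS from (A=0, B=0, C=10). One shortest path:
  1. pour(C -> B) -> (A=0 B=8 C=2)
  2. pour(B -> A) -> (A=3 B=5 C=2)
Reached target in 2 moves.

Answer: 2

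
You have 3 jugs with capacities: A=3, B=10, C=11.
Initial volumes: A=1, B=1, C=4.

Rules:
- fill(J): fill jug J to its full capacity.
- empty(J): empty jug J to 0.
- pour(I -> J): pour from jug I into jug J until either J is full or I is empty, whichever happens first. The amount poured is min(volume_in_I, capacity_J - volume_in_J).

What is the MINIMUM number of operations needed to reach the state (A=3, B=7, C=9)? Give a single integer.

Answer: 5

Derivation:
BFS from (A=1, B=1, C=4). One shortest path:
  1. fill(B) -> (A=1 B=10 C=4)
  2. fill(C) -> (A=1 B=10 C=11)
  3. pour(C -> A) -> (A=3 B=10 C=9)
  4. empty(A) -> (A=0 B=10 C=9)
  5. pour(B -> A) -> (A=3 B=7 C=9)
Reached target in 5 moves.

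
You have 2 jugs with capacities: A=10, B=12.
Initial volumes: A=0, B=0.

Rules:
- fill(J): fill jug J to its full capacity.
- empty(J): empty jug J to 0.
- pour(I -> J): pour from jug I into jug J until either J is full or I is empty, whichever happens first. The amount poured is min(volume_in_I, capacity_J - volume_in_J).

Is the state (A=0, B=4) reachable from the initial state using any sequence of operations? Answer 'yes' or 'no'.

BFS from (A=0, B=0):
  1. fill(B) -> (A=0 B=12)
  2. pour(B -> A) -> (A=10 B=2)
  3. empty(A) -> (A=0 B=2)
  4. pour(B -> A) -> (A=2 B=0)
  5. fill(B) -> (A=2 B=12)
  6. pour(B -> A) -> (A=10 B=4)
  7. empty(A) -> (A=0 B=4)
Target reached → yes.

Answer: yes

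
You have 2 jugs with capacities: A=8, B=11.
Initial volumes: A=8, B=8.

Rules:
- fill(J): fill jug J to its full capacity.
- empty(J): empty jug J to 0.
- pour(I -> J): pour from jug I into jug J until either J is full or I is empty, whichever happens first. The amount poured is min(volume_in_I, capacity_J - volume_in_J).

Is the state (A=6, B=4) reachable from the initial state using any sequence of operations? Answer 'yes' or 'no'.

Answer: no

Derivation:
BFS explored all 38 reachable states.
Reachable set includes: (0,0), (0,1), (0,2), (0,3), (0,4), (0,5), (0,6), (0,7), (0,8), (0,9), (0,10), (0,11) ...
Target (A=6, B=4) not in reachable set → no.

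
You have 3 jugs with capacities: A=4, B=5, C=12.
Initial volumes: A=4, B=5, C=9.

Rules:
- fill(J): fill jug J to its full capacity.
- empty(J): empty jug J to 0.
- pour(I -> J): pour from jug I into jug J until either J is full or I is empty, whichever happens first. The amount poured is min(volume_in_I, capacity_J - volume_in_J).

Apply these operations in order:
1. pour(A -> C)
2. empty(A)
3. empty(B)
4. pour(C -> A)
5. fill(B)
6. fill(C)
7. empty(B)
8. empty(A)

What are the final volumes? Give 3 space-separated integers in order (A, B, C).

Step 1: pour(A -> C) -> (A=1 B=5 C=12)
Step 2: empty(A) -> (A=0 B=5 C=12)
Step 3: empty(B) -> (A=0 B=0 C=12)
Step 4: pour(C -> A) -> (A=4 B=0 C=8)
Step 5: fill(B) -> (A=4 B=5 C=8)
Step 6: fill(C) -> (A=4 B=5 C=12)
Step 7: empty(B) -> (A=4 B=0 C=12)
Step 8: empty(A) -> (A=0 B=0 C=12)

Answer: 0 0 12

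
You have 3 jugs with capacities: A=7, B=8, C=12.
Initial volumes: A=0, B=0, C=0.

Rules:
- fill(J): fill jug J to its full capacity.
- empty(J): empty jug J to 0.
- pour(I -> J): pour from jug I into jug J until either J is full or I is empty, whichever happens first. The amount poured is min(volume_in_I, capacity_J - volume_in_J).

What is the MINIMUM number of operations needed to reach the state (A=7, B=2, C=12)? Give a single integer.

BFS from (A=0, B=0, C=0). One shortest path:
  1. fill(A) -> (A=7 B=0 C=0)
  2. pour(A -> B) -> (A=0 B=7 C=0)
  3. fill(A) -> (A=7 B=7 C=0)
  4. pour(A -> C) -> (A=0 B=7 C=7)
  5. fill(A) -> (A=7 B=7 C=7)
  6. pour(B -> C) -> (A=7 B=2 C=12)
Reached target in 6 moves.

Answer: 6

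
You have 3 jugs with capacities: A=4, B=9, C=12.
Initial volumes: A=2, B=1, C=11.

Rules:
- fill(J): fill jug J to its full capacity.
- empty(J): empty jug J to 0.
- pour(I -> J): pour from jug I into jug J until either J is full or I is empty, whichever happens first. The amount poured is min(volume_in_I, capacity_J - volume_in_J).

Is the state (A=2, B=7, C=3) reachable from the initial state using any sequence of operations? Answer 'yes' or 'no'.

BFS explored all 387 reachable states.
Reachable set includes: (0,0,0), (0,0,1), (0,0,2), (0,0,3), (0,0,4), (0,0,5), (0,0,6), (0,0,7), (0,0,8), (0,0,9), (0,0,10), (0,0,11) ...
Target (A=2, B=7, C=3) not in reachable set → no.

Answer: no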